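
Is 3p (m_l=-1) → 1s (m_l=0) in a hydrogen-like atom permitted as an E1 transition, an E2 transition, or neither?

E1

Δl = 0 − 1 = -1; l_i + l_f = 1.
Δm_l = +1.
E1 (Δl = ±1, |Δm_l| ≤ 1): satisfied.
E2 (Δl = 0,±2, l_i+l_f ≥ 2, |Δm_l| ≤ 2): not satisfied.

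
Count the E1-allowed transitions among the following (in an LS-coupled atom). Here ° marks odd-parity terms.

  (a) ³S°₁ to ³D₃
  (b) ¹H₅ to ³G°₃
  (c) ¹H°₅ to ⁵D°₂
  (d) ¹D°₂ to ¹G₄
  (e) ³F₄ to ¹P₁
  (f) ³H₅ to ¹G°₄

0

(a) forbidden (ΔL, ΔJ fail)
(b) forbidden (ΔS, ΔJ fail)
(c) forbidden (parity, ΔS, ΔL, ΔJ fail)
(d) forbidden (ΔL, ΔJ fail)
(e) forbidden (parity, ΔS, ΔL, ΔJ fail)
(f) forbidden (ΔS fails)
Total allowed: 0 of 6.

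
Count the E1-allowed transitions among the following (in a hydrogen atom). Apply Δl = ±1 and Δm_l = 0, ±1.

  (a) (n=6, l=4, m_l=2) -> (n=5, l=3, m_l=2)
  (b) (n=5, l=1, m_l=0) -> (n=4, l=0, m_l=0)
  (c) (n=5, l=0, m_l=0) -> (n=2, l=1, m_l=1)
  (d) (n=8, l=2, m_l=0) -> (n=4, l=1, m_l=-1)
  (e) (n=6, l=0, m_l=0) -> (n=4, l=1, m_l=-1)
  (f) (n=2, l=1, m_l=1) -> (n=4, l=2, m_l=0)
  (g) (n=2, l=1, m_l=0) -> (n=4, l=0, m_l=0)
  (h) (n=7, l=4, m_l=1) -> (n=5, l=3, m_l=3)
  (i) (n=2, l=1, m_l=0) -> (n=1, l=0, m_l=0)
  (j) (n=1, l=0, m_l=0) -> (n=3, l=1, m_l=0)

9

(a) allowed
(b) allowed
(c) allowed
(d) allowed
(e) allowed
(f) allowed
(g) allowed
(h) forbidden — Δm_l = +2 (E1 requires Δm_l = 0, ±1)
(i) allowed
(j) allowed
Total allowed: 9 of 10.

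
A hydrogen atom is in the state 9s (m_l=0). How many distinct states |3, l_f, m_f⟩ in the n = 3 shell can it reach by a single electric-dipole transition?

E1 requires Δl = ±1, so l_f ∈ {-1, 1}; with 0 ≤ l_f ≤ n_f−1 = 2, the allowed l_f values are {1}.
For l_f = 1: m_f ∈ {m_i−1, m_i, m_i+1} ∩ [−1, 1] = {-1, 0, 1} → 3 states.
Total: 3.

3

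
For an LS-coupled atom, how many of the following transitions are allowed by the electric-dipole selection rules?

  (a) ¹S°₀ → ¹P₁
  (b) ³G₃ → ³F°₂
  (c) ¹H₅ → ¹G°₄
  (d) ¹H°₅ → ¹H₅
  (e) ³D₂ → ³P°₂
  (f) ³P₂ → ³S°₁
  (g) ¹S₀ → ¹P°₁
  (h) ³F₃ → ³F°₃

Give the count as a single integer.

8

(a) allowed
(b) allowed
(c) allowed
(d) allowed
(e) allowed
(f) allowed
(g) allowed
(h) allowed
Total allowed: 8 of 8.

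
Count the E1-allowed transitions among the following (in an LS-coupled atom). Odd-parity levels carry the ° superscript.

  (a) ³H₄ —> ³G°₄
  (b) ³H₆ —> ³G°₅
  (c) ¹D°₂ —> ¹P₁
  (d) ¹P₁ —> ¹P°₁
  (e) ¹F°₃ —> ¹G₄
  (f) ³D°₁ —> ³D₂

6

(a) allowed
(b) allowed
(c) allowed
(d) allowed
(e) allowed
(f) allowed
Total allowed: 6 of 6.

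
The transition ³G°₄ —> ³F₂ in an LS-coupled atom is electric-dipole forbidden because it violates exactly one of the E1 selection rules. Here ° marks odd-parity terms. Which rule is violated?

the ΔJ = 0, ±1 rule

Parity must change: odd → even — ok.
ΔS = 0: S: 1 → 1 — ok.
ΔL = 0, ±1 (not L=0↔0): L: 4 → 3, ΔL = -1 — ok.
ΔJ = 0, ±1 (not J=0↔0): J: 4 → 2, ΔJ = -2 — fails.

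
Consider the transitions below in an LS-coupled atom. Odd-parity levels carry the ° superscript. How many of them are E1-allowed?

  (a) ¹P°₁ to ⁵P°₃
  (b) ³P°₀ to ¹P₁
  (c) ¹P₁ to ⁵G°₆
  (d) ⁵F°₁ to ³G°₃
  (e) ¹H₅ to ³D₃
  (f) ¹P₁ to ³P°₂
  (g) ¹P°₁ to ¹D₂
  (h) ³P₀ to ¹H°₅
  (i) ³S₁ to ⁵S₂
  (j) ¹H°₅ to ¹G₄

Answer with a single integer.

(a) forbidden (parity, ΔS, ΔJ fail)
(b) forbidden (ΔS fails)
(c) forbidden (ΔS, ΔL, ΔJ fail)
(d) forbidden (parity, ΔS, ΔJ fail)
(e) forbidden (parity, ΔS, ΔL, ΔJ fail)
(f) forbidden (ΔS fails)
(g) allowed
(h) forbidden (ΔS, ΔL, ΔJ fail)
(i) forbidden (parity, ΔS, ΔL fail)
(j) allowed
Total allowed: 2 of 10.

2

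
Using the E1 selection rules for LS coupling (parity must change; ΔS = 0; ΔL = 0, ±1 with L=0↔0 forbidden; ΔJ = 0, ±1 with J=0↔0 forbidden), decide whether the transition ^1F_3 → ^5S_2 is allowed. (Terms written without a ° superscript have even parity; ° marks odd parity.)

Reading off the term symbols: S 0→2, L 3→0, J 3→2, parity even→even.
Parity must change: even → even — ✗.
ΔS = 0: S: 0 → 2 — ✗.
ΔL = 0, ±1 (not L=0↔0): L: 3 → 0, ΔL = -3 — ✗.
ΔJ = 0, ±1 (not J=0↔0): J: 3 → 2, ΔJ = -1 — ✓.
Rule(s) violated: parity, ΔS, ΔL.

forbidden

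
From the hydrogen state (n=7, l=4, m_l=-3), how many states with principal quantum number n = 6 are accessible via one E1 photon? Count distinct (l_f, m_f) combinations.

5

E1 requires Δl = ±1, so l_f ∈ {3, 5}; with 0 ≤ l_f ≤ n_f−1 = 5, the allowed l_f values are {3, 5}.
For l_f = 3: m_f ∈ {m_i−1, m_i, m_i+1} ∩ [−3, 3] = {-3, -2} → 2 states.
For l_f = 5: m_f ∈ {m_i−1, m_i, m_i+1} ∩ [−5, 5] = {-4, -3, -2} → 3 states.
Total: 5.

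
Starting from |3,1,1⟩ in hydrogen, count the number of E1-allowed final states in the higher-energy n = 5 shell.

E1 requires Δl = ±1, so l_f ∈ {0, 2}; with 0 ≤ l_f ≤ n_f−1 = 4, the allowed l_f values are {0, 2}.
For l_f = 0: m_f ∈ {m_i−1, m_i, m_i+1} ∩ [−0, 0] = {0} → 1 state.
For l_f = 2: m_f ∈ {m_i−1, m_i, m_i+1} ∩ [−2, 2] = {0, 1, 2} → 3 states.
Total: 4.

4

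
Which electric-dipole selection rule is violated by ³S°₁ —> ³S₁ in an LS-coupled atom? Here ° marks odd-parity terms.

the L=0 ↔ L=0 exclusion

Parity must change: odd → even — ok.
ΔS = 0: S: 1 → 1 — ok.
ΔL = 0, ±1 (not L=0↔0): L: 0 → 0, ΔL = +0 — fails.
ΔJ = 0, ±1 (not J=0↔0): J: 1 → 1, ΔJ = +0 — ok.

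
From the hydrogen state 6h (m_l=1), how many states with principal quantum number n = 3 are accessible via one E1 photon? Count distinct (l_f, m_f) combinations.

E1 requires l_f ∈ {4, 6}, but neither lies in [0, 2], so no final state is reachable.
Total: 0.

0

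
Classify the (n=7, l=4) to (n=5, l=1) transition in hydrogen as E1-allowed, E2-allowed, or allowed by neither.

Δl = 1 − 4 = -3; l_i + l_f = 5.
E1 (Δl = ±1): not satisfied.
E2 (Δl = 0,±2, l_i+l_f ≥ 2): not satisfied.

neither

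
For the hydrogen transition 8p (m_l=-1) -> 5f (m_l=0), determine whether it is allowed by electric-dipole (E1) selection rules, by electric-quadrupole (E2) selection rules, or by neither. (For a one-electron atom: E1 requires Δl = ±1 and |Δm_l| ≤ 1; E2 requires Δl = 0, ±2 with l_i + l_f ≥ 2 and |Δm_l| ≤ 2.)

E2

Δl = 3 − 1 = +2; l_i + l_f = 4.
Δm_l = +1.
E1 (Δl = ±1, |Δm_l| ≤ 1): not satisfied.
E2 (Δl = 0,±2, l_i+l_f ≥ 2, |Δm_l| ≤ 2): satisfied.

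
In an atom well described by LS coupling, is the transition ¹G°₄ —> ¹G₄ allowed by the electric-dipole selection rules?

allowed

Reading off the term symbols: S 0→0, L 4→4, J 4→4, parity odd→even.
Parity must change: odd → even — satisfied.
ΔS = 0: S: 0 → 0 — satisfied.
ΔL = 0, ±1 (not L=0↔0): L: 4 → 4, ΔL = +0 — satisfied.
ΔJ = 0, ±1 (not J=0↔0): J: 4 → 4, ΔJ = +0 — satisfied.
All four E1 rules are satisfied.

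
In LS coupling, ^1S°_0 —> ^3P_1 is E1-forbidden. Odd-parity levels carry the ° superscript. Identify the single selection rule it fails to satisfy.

Reading off the term symbols: S 0→1, L 0→1, J 0→1, parity odd→even.
Parity must change: odd → even — passes.
ΔS = 0: S: 0 → 1 — fails.
ΔL = 0, ±1 (not L=0↔0): L: 0 → 1, ΔL = +1 — passes.
ΔJ = 0, ±1 (not J=0↔0): J: 0 → 1, ΔJ = +1 — passes.

the ΔS = 0 rule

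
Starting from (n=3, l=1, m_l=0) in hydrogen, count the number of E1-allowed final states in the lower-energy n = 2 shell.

E1 requires Δl = ±1, so l_f ∈ {0, 2}; with 0 ≤ l_f ≤ n_f−1 = 1, the allowed l_f values are {0}.
For l_f = 0: m_f ∈ {m_i−1, m_i, m_i+1} ∩ [−0, 0] = {0} → 1 state.
Total: 1.

1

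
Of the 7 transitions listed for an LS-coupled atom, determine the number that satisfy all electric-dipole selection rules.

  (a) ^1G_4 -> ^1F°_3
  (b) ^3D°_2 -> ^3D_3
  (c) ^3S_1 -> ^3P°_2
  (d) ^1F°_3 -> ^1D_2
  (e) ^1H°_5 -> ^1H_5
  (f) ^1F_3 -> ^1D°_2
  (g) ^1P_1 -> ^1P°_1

7

(a) allowed
(b) allowed
(c) allowed
(d) allowed
(e) allowed
(f) allowed
(g) allowed
Total allowed: 7 of 7.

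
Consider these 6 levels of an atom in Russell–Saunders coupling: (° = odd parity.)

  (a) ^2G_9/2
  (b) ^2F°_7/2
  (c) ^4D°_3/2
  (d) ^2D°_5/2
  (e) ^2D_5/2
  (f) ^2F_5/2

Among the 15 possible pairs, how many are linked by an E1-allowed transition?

(a)–(b): allowed.
(a)–(c): forbidden (ΔS, ΔL, ΔJ).
(a)–(d): forbidden (ΔL, ΔJ).
(a)–(e): forbidden (parity, ΔL, ΔJ).
(a)–(f): forbidden (parity, ΔJ).
(b)–(c): forbidden (parity, ΔS, ΔJ).
(b)–(d): forbidden (parity).
(b)–(e): allowed.
(b)–(f): allowed.
(c)–(d): forbidden (parity, ΔS).
(c)–(e): forbidden (ΔS).
(c)–(f): forbidden (ΔS).
(d)–(e): allowed.
(d)–(f): allowed.
(e)–(f): forbidden (parity).
Allowed pairs: 5 of 15.

5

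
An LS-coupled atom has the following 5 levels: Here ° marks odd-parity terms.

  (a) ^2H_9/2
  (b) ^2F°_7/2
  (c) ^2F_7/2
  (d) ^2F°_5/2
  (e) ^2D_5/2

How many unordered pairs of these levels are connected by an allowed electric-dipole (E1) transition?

(a)–(b): forbidden (ΔL).
(a)–(c): forbidden (parity, ΔL).
(a)–(d): forbidden (ΔL, ΔJ).
(a)–(e): forbidden (parity, ΔL, ΔJ).
(b)–(c): allowed.
(b)–(d): forbidden (parity).
(b)–(e): allowed.
(c)–(d): allowed.
(c)–(e): forbidden (parity).
(d)–(e): allowed.
Allowed pairs: 4 of 10.

4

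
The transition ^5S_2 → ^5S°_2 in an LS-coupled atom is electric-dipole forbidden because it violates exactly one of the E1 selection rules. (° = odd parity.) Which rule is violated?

the L=0 ↔ L=0 exclusion

Initial level: S=2, L=0, J=2, parity even. Final level: S=2, L=0, J=2, parity odd.
ΔJ = 0, ±1 (not J=0↔0): J: 2 → 2, ΔJ = +0 — ok.
Parity must change: even → odd — ok.
ΔL = 0, ±1 (not L=0↔0): L: 0 → 0, ΔL = +0 — fails.
ΔS = 0: S: 2 → 2 — ok.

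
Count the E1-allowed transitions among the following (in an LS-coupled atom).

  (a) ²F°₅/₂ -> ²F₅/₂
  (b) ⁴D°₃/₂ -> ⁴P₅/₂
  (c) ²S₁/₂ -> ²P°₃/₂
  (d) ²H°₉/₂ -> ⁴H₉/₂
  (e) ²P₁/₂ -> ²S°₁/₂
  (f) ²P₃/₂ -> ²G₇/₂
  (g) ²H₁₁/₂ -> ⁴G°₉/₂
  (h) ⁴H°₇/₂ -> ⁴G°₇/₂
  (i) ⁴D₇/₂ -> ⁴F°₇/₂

(a) allowed
(b) allowed
(c) allowed
(d) forbidden (ΔS fails)
(e) allowed
(f) forbidden (parity, ΔL, ΔJ fail)
(g) forbidden (ΔS fails)
(h) forbidden (parity fails)
(i) allowed
Total allowed: 5 of 9.

5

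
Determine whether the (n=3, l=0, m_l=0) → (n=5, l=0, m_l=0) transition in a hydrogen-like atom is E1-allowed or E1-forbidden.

forbidden

Initial l = 0, final l = 0, so Δl = +0. E1 requires Δl = ±1: violated.
m_l: 0 → 0 (Δm_l = +0). |Δm_l| ≤ 1 satisfied.
The transition is electric-dipole forbidden.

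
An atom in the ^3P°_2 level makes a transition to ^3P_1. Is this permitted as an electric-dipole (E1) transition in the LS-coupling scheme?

Parity must change: odd → even — ok.
ΔL = 0, ±1 (not L=0↔0): L: 1 → 1, ΔL = +0 — ok.
ΔJ = 0, ±1 (not J=0↔0): J: 2 → 1, ΔJ = -1 — ok.
ΔS = 0: S: 1 → 1 — ok.
All four E1 rules are satisfied.

allowed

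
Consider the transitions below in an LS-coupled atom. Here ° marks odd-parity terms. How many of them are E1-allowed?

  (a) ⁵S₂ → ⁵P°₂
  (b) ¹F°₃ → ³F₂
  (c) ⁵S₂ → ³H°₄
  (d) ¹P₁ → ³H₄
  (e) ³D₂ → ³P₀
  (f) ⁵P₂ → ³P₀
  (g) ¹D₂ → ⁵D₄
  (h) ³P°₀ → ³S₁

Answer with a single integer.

(a) allowed
(b) forbidden (ΔS fails)
(c) forbidden (ΔS, ΔL, ΔJ fail)
(d) forbidden (parity, ΔS, ΔL, ΔJ fail)
(e) forbidden (parity, ΔJ fail)
(f) forbidden (parity, ΔS, ΔJ fail)
(g) forbidden (parity, ΔS, ΔJ fail)
(h) allowed
Total allowed: 2 of 8.

2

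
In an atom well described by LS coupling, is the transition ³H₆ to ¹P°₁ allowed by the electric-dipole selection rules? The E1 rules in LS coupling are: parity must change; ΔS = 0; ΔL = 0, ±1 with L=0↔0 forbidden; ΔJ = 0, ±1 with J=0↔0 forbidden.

forbidden

Initial level: S=1, L=5, J=6, parity even. Final level: S=0, L=1, J=1, parity odd.
ΔS = 0: S: 1 → 0 — fails.
ΔL = 0, ±1 (not L=0↔0): L: 5 → 1, ΔL = -4 — fails.
ΔJ = 0, ±1 (not J=0↔0): J: 6 → 1, ΔJ = -5 — fails.
Parity must change: even → odd — ok.
Rule(s) violated: ΔS, ΔL, ΔJ.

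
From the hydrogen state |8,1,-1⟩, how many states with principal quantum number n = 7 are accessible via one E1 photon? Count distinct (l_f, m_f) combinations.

E1 requires Δl = ±1, so l_f ∈ {0, 2}; with 0 ≤ l_f ≤ n_f−1 = 6, the allowed l_f values are {0, 2}.
For l_f = 0: m_f ∈ {m_i−1, m_i, m_i+1} ∩ [−0, 0] = {0} → 1 state.
For l_f = 2: m_f ∈ {m_i−1, m_i, m_i+1} ∩ [−2, 2] = {-2, -1, 0} → 3 states.
Total: 4.

4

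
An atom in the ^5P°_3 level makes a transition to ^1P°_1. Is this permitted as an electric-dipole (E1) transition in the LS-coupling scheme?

forbidden

Parity must change: odd → odd — fails.
ΔS = 0: S: 2 → 0 — fails.
ΔL = 0, ±1 (not L=0↔0): L: 1 → 1, ΔL = +0 — ok.
ΔJ = 0, ±1 (not J=0↔0): J: 3 → 1, ΔJ = -2 — fails.
Rule(s) violated: parity, ΔS, ΔJ.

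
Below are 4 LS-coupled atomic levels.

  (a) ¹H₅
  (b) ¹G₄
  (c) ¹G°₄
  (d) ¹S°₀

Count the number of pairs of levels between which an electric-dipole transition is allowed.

2

(a)–(b): forbidden (parity).
(a)–(c): allowed.
(a)–(d): forbidden (ΔL, ΔJ).
(b)–(c): allowed.
(b)–(d): forbidden (ΔL, ΔJ).
(c)–(d): forbidden (parity, ΔL, ΔJ).
Allowed pairs: 2 of 6.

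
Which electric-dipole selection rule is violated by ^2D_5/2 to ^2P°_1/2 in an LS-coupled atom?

the ΔJ = 0, ±1 rule

Initial level: S=1/2, L=2, J=5/2, parity even. Final level: S=1/2, L=1, J=1/2, parity odd.
Parity must change: even → odd — ✓.
ΔS = 0: S: 1/2 → 1/2 — ✓.
ΔL = 0, ±1 (not L=0↔0): L: 2 → 1, ΔL = -1 — ✓.
ΔJ = 0, ±1 (not J=0↔0): J: 5/2 → 1/2, ΔJ = -2 — ✗.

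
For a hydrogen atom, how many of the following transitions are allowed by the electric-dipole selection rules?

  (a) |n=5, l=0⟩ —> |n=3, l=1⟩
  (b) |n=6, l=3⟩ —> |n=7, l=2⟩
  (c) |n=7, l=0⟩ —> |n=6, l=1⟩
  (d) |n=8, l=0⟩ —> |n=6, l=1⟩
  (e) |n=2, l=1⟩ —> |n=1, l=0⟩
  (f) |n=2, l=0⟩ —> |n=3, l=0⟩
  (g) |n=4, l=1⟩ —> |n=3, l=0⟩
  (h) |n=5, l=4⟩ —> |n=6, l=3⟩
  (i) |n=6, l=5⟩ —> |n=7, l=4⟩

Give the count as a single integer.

(a) allowed
(b) allowed
(c) allowed
(d) allowed
(e) allowed
(f) forbidden — Δl = +0 (E1 requires Δl = ±1)
(g) allowed
(h) allowed
(i) allowed
Total allowed: 8 of 9.

8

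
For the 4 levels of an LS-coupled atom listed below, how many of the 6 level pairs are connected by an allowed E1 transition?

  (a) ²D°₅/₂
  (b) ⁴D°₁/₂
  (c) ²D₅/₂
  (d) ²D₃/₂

(a)–(b): forbidden (parity, ΔS, ΔJ).
(a)–(c): allowed.
(a)–(d): allowed.
(b)–(c): forbidden (ΔS, ΔJ).
(b)–(d): forbidden (ΔS).
(c)–(d): forbidden (parity).
Allowed pairs: 2 of 6.

2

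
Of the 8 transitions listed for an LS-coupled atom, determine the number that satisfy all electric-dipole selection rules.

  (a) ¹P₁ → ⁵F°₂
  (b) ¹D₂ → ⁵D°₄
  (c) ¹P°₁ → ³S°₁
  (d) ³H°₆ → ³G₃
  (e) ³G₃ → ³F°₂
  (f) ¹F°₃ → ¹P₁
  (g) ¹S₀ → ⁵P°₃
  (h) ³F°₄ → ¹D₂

1

(a) forbidden (ΔS, ΔL fail)
(b) forbidden (ΔS, ΔJ fail)
(c) forbidden (parity, ΔS fail)
(d) forbidden (ΔJ fails)
(e) allowed
(f) forbidden (ΔL, ΔJ fail)
(g) forbidden (ΔS, ΔJ fail)
(h) forbidden (ΔS, ΔJ fail)
Total allowed: 1 of 8.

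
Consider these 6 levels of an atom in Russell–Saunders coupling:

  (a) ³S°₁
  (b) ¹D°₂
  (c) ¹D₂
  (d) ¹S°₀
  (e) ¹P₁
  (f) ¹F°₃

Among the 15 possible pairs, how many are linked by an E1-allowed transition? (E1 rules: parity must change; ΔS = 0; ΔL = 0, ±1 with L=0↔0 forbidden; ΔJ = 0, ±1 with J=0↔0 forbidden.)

(a)–(b): forbidden (parity, ΔS, ΔL).
(a)–(c): forbidden (ΔS, ΔL).
(a)–(d): forbidden (parity, ΔS, ΔL).
(a)–(e): forbidden (ΔS).
(a)–(f): forbidden (parity, ΔS, ΔL, ΔJ).
(b)–(c): allowed.
(b)–(d): forbidden (parity, ΔL, ΔJ).
(b)–(e): allowed.
(b)–(f): forbidden (parity).
(c)–(d): forbidden (ΔL, ΔJ).
(c)–(e): forbidden (parity).
(c)–(f): allowed.
(d)–(e): allowed.
(d)–(f): forbidden (parity, ΔL, ΔJ).
(e)–(f): forbidden (ΔL, ΔJ).
Allowed pairs: 4 of 15.

4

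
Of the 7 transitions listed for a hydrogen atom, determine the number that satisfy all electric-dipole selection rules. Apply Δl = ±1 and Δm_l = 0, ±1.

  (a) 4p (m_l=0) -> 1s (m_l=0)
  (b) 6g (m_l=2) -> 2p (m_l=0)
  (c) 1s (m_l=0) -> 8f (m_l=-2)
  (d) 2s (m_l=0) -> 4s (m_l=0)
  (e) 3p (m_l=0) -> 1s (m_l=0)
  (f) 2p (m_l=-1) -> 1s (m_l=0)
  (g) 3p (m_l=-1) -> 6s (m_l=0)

(a) allowed
(b) forbidden — Δl = -3 (E1 requires Δl = ±1); Δm_l = -2 (E1 requires Δm_l = 0, ±1)
(c) forbidden — Δl = +3 (E1 requires Δl = ±1); Δm_l = -2 (E1 requires Δm_l = 0, ±1)
(d) forbidden — Δl = +0 (E1 requires Δl = ±1)
(e) allowed
(f) allowed
(g) allowed
Total allowed: 4 of 7.

4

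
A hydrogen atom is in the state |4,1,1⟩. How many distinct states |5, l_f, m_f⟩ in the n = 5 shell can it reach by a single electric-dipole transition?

4

E1 requires Δl = ±1, so l_f ∈ {0, 2}; with 0 ≤ l_f ≤ n_f−1 = 4, the allowed l_f values are {0, 2}.
For l_f = 0: m_f ∈ {m_i−1, m_i, m_i+1} ∩ [−0, 0] = {0} → 1 state.
For l_f = 2: m_f ∈ {m_i−1, m_i, m_i+1} ∩ [−2, 2] = {0, 1, 2} → 3 states.
Total: 4.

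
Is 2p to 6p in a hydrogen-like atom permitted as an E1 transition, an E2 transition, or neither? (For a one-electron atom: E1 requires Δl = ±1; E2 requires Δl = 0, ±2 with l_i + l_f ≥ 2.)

E2

Δl = 1 − 1 = +0; l_i + l_f = 2.
E1 (Δl = ±1): not satisfied.
E2 (Δl = 0,±2, l_i+l_f ≥ 2): satisfied.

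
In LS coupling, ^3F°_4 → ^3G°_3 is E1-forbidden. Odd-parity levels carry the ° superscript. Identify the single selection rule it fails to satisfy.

parity

ΔJ = 0, ±1 (not J=0↔0): J: 4 → 3, ΔJ = -1 — passes.
Parity must change: odd → odd — fails.
ΔL = 0, ±1 (not L=0↔0): L: 3 → 4, ΔL = +1 — passes.
ΔS = 0: S: 1 → 1 — passes.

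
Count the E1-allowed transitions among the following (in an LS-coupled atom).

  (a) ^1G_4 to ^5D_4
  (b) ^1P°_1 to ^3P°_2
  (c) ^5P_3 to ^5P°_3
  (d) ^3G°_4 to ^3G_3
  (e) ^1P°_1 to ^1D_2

3

(a) forbidden (parity, ΔS, ΔL fail)
(b) forbidden (parity, ΔS fail)
(c) allowed
(d) allowed
(e) allowed
Total allowed: 3 of 5.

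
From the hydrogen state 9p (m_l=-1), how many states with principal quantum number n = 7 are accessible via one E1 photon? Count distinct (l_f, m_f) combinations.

E1 requires Δl = ±1, so l_f ∈ {0, 2}; with 0 ≤ l_f ≤ n_f−1 = 6, the allowed l_f values are {0, 2}.
For l_f = 0: m_f ∈ {m_i−1, m_i, m_i+1} ∩ [−0, 0] = {0} → 1 state.
For l_f = 2: m_f ∈ {m_i−1, m_i, m_i+1} ∩ [−2, 2] = {-2, -1, 0} → 3 states.
Total: 4.

4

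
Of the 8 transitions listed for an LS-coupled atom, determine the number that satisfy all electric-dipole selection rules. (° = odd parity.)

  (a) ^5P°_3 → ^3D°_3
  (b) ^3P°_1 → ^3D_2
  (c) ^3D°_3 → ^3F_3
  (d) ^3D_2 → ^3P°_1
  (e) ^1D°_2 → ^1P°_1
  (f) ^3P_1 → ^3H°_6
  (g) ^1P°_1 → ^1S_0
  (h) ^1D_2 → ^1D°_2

5

(a) forbidden (parity, ΔS fail)
(b) allowed
(c) allowed
(d) allowed
(e) forbidden (parity fails)
(f) forbidden (ΔL, ΔJ fail)
(g) allowed
(h) allowed
Total allowed: 5 of 8.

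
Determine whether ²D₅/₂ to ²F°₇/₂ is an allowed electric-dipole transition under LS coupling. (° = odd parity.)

allowed

Reading off the term symbols: S 1/2→1/2, L 2→3, J 5/2→7/2, parity even→odd.
ΔJ = 0, ±1 (not J=0↔0): J: 5/2 → 7/2, ΔJ = +1 — satisfied.
ΔS = 0: S: 1/2 → 1/2 — satisfied.
Parity must change: even → odd — satisfied.
ΔL = 0, ±1 (not L=0↔0): L: 2 → 3, ΔL = +1 — satisfied.
All four E1 rules are satisfied.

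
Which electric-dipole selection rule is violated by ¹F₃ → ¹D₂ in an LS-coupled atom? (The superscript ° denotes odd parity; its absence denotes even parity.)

Parity must change: even → even — fails.
ΔS = 0: S: 0 → 0 — passes.
ΔL = 0, ±1 (not L=0↔0): L: 3 → 2, ΔL = -1 — passes.
ΔJ = 0, ±1 (not J=0↔0): J: 3 → 2, ΔJ = -1 — passes.

parity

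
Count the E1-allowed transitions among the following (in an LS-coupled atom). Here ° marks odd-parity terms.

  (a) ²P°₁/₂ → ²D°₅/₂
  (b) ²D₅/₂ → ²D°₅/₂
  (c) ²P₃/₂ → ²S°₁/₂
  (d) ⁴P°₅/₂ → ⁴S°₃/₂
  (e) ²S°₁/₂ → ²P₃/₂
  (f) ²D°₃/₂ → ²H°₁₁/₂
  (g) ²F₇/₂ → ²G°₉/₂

4

(a) forbidden (parity, ΔJ fail)
(b) allowed
(c) allowed
(d) forbidden (parity fails)
(e) allowed
(f) forbidden (parity, ΔL, ΔJ fail)
(g) allowed
Total allowed: 4 of 7.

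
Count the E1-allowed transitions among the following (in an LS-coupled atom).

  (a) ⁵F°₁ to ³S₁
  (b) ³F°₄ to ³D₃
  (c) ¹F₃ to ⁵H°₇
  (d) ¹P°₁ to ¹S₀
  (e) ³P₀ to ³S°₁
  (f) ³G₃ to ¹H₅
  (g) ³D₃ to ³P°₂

4

(a) forbidden (ΔS, ΔL fail)
(b) allowed
(c) forbidden (ΔS, ΔL, ΔJ fail)
(d) allowed
(e) allowed
(f) forbidden (parity, ΔS, ΔJ fail)
(g) allowed
Total allowed: 4 of 7.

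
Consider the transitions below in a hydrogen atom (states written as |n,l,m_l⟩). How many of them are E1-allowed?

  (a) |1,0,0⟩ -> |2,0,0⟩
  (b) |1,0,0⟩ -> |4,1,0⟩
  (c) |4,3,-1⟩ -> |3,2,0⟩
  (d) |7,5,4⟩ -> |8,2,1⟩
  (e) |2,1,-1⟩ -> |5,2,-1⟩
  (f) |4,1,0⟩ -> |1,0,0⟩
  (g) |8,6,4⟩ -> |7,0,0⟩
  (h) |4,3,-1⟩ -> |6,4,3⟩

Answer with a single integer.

4

(a) forbidden — Δl = +0 (E1 requires Δl = ±1)
(b) allowed
(c) allowed
(d) forbidden — Δl = -3 (E1 requires Δl = ±1); Δm_l = -3 (E1 requires Δm_l = 0, ±1)
(e) allowed
(f) allowed
(g) forbidden — Δl = -6 (E1 requires Δl = ±1); Δm_l = -4 (E1 requires Δm_l = 0, ±1)
(h) forbidden — Δm_l = +4 (E1 requires Δm_l = 0, ±1)
Total allowed: 4 of 8.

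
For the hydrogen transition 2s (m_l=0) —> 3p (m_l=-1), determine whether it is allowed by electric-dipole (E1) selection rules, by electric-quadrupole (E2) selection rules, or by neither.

Δl = 1 − 0 = +1; l_i + l_f = 1.
Δm_l = -1.
E1 (Δl = ±1, |Δm_l| ≤ 1): satisfied.
E2 (Δl = 0,±2, l_i+l_f ≥ 2, |Δm_l| ≤ 2): not satisfied.

E1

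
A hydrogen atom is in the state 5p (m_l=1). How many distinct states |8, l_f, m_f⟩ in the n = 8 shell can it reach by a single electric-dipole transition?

E1 requires Δl = ±1, so l_f ∈ {0, 2}; with 0 ≤ l_f ≤ n_f−1 = 7, the allowed l_f values are {0, 2}.
For l_f = 0: m_f ∈ {m_i−1, m_i, m_i+1} ∩ [−0, 0] = {0} → 1 state.
For l_f = 2: m_f ∈ {m_i−1, m_i, m_i+1} ∩ [−2, 2] = {0, 1, 2} → 3 states.
Total: 4.

4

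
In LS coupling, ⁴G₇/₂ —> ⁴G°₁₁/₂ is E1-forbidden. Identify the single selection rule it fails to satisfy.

Reading off the term symbols: S 3/2→3/2, L 4→4, J 7/2→11/2, parity even→odd.
ΔL = 0, ±1 (not L=0↔0): L: 4 → 4, ΔL = +0 — ok.
ΔJ = 0, ±1 (not J=0↔0): J: 7/2 → 11/2, ΔJ = +2 — fails.
Parity must change: even → odd — ok.
ΔS = 0: S: 3/2 → 3/2 — ok.

the ΔJ = 0, ±1 rule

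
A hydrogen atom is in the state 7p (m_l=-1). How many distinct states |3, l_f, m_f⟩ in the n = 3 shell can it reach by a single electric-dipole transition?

4

E1 requires Δl = ±1, so l_f ∈ {0, 2}; with 0 ≤ l_f ≤ n_f−1 = 2, the allowed l_f values are {0, 2}.
For l_f = 0: m_f ∈ {m_i−1, m_i, m_i+1} ∩ [−0, 0] = {0} → 1 state.
For l_f = 2: m_f ∈ {m_i−1, m_i, m_i+1} ∩ [−2, 2] = {-2, -1, 0} → 3 states.
Total: 4.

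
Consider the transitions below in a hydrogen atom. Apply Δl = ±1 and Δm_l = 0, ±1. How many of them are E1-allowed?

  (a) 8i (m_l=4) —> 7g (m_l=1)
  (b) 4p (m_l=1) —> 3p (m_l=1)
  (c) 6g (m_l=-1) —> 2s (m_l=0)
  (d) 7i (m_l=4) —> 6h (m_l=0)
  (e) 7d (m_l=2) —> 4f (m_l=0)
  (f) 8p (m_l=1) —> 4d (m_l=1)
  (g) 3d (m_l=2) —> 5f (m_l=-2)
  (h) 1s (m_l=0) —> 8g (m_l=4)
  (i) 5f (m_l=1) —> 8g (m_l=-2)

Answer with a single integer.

(a) forbidden — Δl = -2 (E1 requires Δl = ±1); Δm_l = -3 (E1 requires Δm_l = 0, ±1)
(b) forbidden — Δl = +0 (E1 requires Δl = ±1)
(c) forbidden — Δl = -4 (E1 requires Δl = ±1)
(d) forbidden — Δm_l = -4 (E1 requires Δm_l = 0, ±1)
(e) forbidden — Δm_l = -2 (E1 requires Δm_l = 0, ±1)
(f) allowed
(g) forbidden — Δm_l = -4 (E1 requires Δm_l = 0, ±1)
(h) forbidden — Δl = +4 (E1 requires Δl = ±1); Δm_l = +4 (E1 requires Δm_l = 0, ±1)
(i) forbidden — Δm_l = -3 (E1 requires Δm_l = 0, ±1)
Total allowed: 1 of 9.

1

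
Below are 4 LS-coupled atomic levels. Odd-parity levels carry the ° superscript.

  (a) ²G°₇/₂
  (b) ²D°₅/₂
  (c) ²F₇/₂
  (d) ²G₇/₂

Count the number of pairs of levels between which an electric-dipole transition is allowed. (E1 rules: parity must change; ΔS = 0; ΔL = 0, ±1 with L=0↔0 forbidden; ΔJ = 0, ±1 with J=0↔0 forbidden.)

(a)–(b): forbidden (parity, ΔL).
(a)–(c): allowed.
(a)–(d): allowed.
(b)–(c): allowed.
(b)–(d): forbidden (ΔL).
(c)–(d): forbidden (parity).
Allowed pairs: 3 of 6.

3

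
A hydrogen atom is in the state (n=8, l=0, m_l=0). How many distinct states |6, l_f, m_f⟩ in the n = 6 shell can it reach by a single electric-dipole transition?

3

E1 requires Δl = ±1, so l_f ∈ {-1, 1}; with 0 ≤ l_f ≤ n_f−1 = 5, the allowed l_f values are {1}.
For l_f = 1: m_f ∈ {m_i−1, m_i, m_i+1} ∩ [−1, 1] = {-1, 0, 1} → 3 states.
Total: 3.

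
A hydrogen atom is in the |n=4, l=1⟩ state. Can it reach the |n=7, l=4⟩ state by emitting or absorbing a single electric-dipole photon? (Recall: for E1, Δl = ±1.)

l: 1 → 4 (Δl = +3). Δl = ±1 fails.
The transition is electric-dipole forbidden.

forbidden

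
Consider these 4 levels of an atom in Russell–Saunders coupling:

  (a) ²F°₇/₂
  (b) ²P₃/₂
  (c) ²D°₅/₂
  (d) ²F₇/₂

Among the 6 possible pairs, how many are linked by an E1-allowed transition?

3

(a)–(b): forbidden (ΔL, ΔJ).
(a)–(c): forbidden (parity).
(a)–(d): allowed.
(b)–(c): allowed.
(b)–(d): forbidden (parity, ΔL, ΔJ).
(c)–(d): allowed.
Allowed pairs: 3 of 6.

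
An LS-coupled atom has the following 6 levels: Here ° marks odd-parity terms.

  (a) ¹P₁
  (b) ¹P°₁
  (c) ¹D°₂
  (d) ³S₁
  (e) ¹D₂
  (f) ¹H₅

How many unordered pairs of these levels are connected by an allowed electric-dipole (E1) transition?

4

(a)–(b): allowed.
(a)–(c): allowed.
(a)–(d): forbidden (parity, ΔS).
(a)–(e): forbidden (parity).
(a)–(f): forbidden (parity, ΔL, ΔJ).
(b)–(c): forbidden (parity).
(b)–(d): forbidden (ΔS).
(b)–(e): allowed.
(b)–(f): forbidden (ΔL, ΔJ).
(c)–(d): forbidden (ΔS, ΔL).
(c)–(e): allowed.
(c)–(f): forbidden (ΔL, ΔJ).
(d)–(e): forbidden (parity, ΔS, ΔL).
(d)–(f): forbidden (parity, ΔS, ΔL, ΔJ).
(e)–(f): forbidden (parity, ΔL, ΔJ).
Allowed pairs: 4 of 15.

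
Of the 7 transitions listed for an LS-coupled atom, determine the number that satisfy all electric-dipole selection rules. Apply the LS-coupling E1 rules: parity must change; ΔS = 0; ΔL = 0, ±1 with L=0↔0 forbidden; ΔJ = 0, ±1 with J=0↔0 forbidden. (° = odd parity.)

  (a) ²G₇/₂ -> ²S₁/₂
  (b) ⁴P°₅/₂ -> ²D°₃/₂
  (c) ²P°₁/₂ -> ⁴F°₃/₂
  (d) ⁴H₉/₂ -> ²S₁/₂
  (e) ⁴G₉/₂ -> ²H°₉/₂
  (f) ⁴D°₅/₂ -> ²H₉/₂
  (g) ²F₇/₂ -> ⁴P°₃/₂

0

(a) forbidden (parity, ΔL, ΔJ fail)
(b) forbidden (parity, ΔS fail)
(c) forbidden (parity, ΔS, ΔL fail)
(d) forbidden (parity, ΔS, ΔL, ΔJ fail)
(e) forbidden (ΔS fails)
(f) forbidden (ΔS, ΔL, ΔJ fail)
(g) forbidden (ΔS, ΔL, ΔJ fail)
Total allowed: 0 of 7.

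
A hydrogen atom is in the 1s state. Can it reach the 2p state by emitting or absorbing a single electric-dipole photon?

l: 0 → 1 (Δl = +1). Δl = ±1 passes.
All E1 selection rules are satisfied.

allowed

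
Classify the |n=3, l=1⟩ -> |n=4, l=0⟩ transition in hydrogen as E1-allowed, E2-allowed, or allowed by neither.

E1

Δl = 0 − 1 = -1; l_i + l_f = 1.
E1 (Δl = ±1): satisfied.
E2 (Δl = 0,±2, l_i+l_f ≥ 2): not satisfied.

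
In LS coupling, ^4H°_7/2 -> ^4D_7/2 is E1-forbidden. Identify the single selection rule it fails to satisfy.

the ΔL = 0, ±1 rule

Reading off the term symbols: S 3/2→3/2, L 5→2, J 7/2→7/2, parity odd→even.
Parity must change: odd → even — ok.
ΔS = 0: S: 3/2 → 3/2 — ok.
ΔL = 0, ±1 (not L=0↔0): L: 5 → 2, ΔL = -3 — fails.
ΔJ = 0, ±1 (not J=0↔0): J: 7/2 → 7/2, ΔJ = +0 — ok.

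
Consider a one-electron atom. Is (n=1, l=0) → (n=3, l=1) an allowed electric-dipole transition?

Δl = 1 − 0 = +1; the E1 rule Δl = ±1 is satisfied.
All E1 selection rules are satisfied.

allowed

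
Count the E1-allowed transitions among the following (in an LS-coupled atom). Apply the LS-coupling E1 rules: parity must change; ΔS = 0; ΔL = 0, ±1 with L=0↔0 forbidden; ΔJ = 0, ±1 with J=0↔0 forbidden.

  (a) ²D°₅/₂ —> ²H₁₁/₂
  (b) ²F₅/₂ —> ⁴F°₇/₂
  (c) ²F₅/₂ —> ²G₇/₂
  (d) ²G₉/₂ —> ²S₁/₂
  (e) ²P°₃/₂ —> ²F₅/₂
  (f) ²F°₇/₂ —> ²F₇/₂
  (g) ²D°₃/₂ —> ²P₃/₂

2

(a) forbidden (ΔL, ΔJ fail)
(b) forbidden (ΔS fails)
(c) forbidden (parity fails)
(d) forbidden (parity, ΔL, ΔJ fail)
(e) forbidden (ΔL fails)
(f) allowed
(g) allowed
Total allowed: 2 of 7.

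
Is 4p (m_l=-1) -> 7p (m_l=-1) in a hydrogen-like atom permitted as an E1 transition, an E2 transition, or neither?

Δl = 1 − 1 = +0; l_i + l_f = 2.
Δm_l = +0.
E1 (Δl = ±1, |Δm_l| ≤ 1): not satisfied.
E2 (Δl = 0,±2, l_i+l_f ≥ 2, |Δm_l| ≤ 2): satisfied.

E2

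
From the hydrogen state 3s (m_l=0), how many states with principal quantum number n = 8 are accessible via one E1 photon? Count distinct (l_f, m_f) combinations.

3

E1 requires Δl = ±1, so l_f ∈ {-1, 1}; with 0 ≤ l_f ≤ n_f−1 = 7, the allowed l_f values are {1}.
For l_f = 1: m_f ∈ {m_i−1, m_i, m_i+1} ∩ [−1, 1] = {-1, 0, 1} → 3 states.
Total: 3.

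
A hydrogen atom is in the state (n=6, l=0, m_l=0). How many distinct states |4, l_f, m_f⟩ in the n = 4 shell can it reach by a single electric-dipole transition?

3

E1 requires Δl = ±1, so l_f ∈ {-1, 1}; with 0 ≤ l_f ≤ n_f−1 = 3, the allowed l_f values are {1}.
For l_f = 1: m_f ∈ {m_i−1, m_i, m_i+1} ∩ [−1, 1] = {-1, 0, 1} → 3 states.
Total: 3.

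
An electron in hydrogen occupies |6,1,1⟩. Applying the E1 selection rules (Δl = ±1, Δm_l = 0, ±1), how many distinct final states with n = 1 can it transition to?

E1 requires Δl = ±1, so l_f ∈ {0, 2}; with 0 ≤ l_f ≤ n_f−1 = 0, the allowed l_f values are {0}.
For l_f = 0: m_f ∈ {m_i−1, m_i, m_i+1} ∩ [−0, 0] = {0} → 1 state.
Total: 1.

1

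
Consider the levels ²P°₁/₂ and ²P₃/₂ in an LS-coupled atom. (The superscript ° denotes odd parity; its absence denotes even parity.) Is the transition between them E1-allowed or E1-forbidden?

Reading off the term symbols: S 1/2→1/2, L 1→1, J 1/2→3/2, parity odd→even.
Parity must change: odd → even — passes.
ΔS = 0: S: 1/2 → 1/2 — passes.
ΔL = 0, ±1 (not L=0↔0): L: 1 → 1, ΔL = +0 — passes.
ΔJ = 0, ±1 (not J=0↔0): J: 1/2 → 3/2, ΔJ = +1 — passes.
All four E1 rules are satisfied.

allowed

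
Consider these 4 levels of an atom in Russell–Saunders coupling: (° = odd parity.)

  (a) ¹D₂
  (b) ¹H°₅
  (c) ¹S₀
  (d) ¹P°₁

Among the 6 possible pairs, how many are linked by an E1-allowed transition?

2

(a)–(b): forbidden (ΔL, ΔJ).
(a)–(c): forbidden (parity, ΔL, ΔJ).
(a)–(d): allowed.
(b)–(c): forbidden (ΔL, ΔJ).
(b)–(d): forbidden (parity, ΔL, ΔJ).
(c)–(d): allowed.
Allowed pairs: 2 of 6.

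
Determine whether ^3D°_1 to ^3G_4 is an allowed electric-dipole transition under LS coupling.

Reading off the term symbols: S 1→1, L 2→4, J 1→4, parity odd→even.
Parity must change: odd → even — ok.
ΔS = 0: S: 1 → 1 — ok.
ΔL = 0, ±1 (not L=0↔0): L: 2 → 4, ΔL = +2 — fails.
ΔJ = 0, ±1 (not J=0↔0): J: 1 → 4, ΔJ = +3 — fails.
Rule(s) violated: ΔL, ΔJ.

forbidden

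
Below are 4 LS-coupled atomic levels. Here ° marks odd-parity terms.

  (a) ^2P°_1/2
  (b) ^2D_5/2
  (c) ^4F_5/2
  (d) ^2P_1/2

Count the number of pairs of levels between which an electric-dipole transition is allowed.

(a)–(b): forbidden (ΔJ).
(a)–(c): forbidden (ΔS, ΔL, ΔJ).
(a)–(d): allowed.
(b)–(c): forbidden (parity, ΔS).
(b)–(d): forbidden (parity, ΔJ).
(c)–(d): forbidden (parity, ΔS, ΔL, ΔJ).
Allowed pairs: 1 of 6.

1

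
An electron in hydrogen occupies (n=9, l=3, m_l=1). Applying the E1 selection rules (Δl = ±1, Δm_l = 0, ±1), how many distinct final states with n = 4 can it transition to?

3

E1 requires Δl = ±1, so l_f ∈ {2, 4}; with 0 ≤ l_f ≤ n_f−1 = 3, the allowed l_f values are {2}.
For l_f = 2: m_f ∈ {m_i−1, m_i, m_i+1} ∩ [−2, 2] = {0, 1, 2} → 3 states.
Total: 3.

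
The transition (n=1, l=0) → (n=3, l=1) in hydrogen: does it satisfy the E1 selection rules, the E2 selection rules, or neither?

E1

Δl = 1 − 0 = +1; l_i + l_f = 1.
E1 (Δl = ±1): satisfied.
E2 (Δl = 0,±2, l_i+l_f ≥ 2): not satisfied.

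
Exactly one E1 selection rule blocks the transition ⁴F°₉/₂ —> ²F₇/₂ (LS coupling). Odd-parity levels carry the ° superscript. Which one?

the ΔS = 0 rule

ΔJ = 0, ±1 (not J=0↔0): J: 9/2 → 7/2, ΔJ = -1 — ok.
Parity must change: odd → even — ok.
ΔL = 0, ±1 (not L=0↔0): L: 3 → 3, ΔL = +0 — ok.
ΔS = 0: S: 3/2 → 1/2 — fails.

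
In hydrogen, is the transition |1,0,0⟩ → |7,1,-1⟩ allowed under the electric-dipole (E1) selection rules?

allowed

l: 0 → 1 (Δl = +1). Δl = ±1 ok.
Δm_l = -1 − (0) = -1. E1 requires Δm_l = 0, ±1: ok.
All E1 selection rules are satisfied.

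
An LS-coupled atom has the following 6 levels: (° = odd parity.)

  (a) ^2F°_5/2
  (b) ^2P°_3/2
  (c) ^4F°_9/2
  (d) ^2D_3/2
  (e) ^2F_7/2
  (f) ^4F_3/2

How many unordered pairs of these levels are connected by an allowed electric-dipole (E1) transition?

3

(a)–(b): forbidden (parity, ΔL).
(a)–(c): forbidden (parity, ΔS, ΔJ).
(a)–(d): allowed.
(a)–(e): allowed.
(a)–(f): forbidden (ΔS).
(b)–(c): forbidden (parity, ΔS, ΔL, ΔJ).
(b)–(d): allowed.
(b)–(e): forbidden (ΔL, ΔJ).
(b)–(f): forbidden (ΔS, ΔL).
(c)–(d): forbidden (ΔS, ΔJ).
(c)–(e): forbidden (ΔS).
(c)–(f): forbidden (ΔJ).
(d)–(e): forbidden (parity, ΔJ).
(d)–(f): forbidden (parity, ΔS).
(e)–(f): forbidden (parity, ΔS, ΔJ).
Allowed pairs: 3 of 15.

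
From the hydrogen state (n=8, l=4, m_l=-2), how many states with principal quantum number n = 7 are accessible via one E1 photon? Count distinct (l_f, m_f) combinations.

E1 requires Δl = ±1, so l_f ∈ {3, 5}; with 0 ≤ l_f ≤ n_f−1 = 6, the allowed l_f values are {3, 5}.
For l_f = 3: m_f ∈ {m_i−1, m_i, m_i+1} ∩ [−3, 3] = {-3, -2, -1} → 3 states.
For l_f = 5: m_f ∈ {m_i−1, m_i, m_i+1} ∩ [−5, 5] = {-3, -2, -1} → 3 states.
Total: 6.

6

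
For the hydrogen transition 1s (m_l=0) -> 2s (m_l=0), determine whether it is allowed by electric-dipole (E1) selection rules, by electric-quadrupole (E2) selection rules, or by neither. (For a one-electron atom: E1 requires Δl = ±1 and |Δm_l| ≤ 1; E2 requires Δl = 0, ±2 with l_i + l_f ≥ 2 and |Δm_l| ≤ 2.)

neither

Δl = 0 − 0 = +0; l_i + l_f = 0.
Δm_l = +0.
E1 (Δl = ±1, |Δm_l| ≤ 1): not satisfied.
E2 (Δl = 0,±2, l_i+l_f ≥ 2, |Δm_l| ≤ 2): not satisfied.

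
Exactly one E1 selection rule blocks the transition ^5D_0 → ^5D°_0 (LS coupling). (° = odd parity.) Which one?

the J=0 ↔ J=0 exclusion

Initial level: S=2, L=2, J=0, parity even. Final level: S=2, L=2, J=0, parity odd.
ΔJ = 0, ±1 (not J=0↔0): J: 0 → 0, ΔJ = +0 — fails.
ΔS = 0: S: 2 → 2 — ok.
Parity must change: even → odd — ok.
ΔL = 0, ±1 (not L=0↔0): L: 2 → 2, ΔL = +0 — ok.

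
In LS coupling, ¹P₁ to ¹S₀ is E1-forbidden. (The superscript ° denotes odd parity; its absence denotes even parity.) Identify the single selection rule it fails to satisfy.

parity

Parity must change: even → even — fails.
ΔS = 0: S: 0 → 0 — ok.
ΔL = 0, ±1 (not L=0↔0): L: 1 → 0, ΔL = -1 — ok.
ΔJ = 0, ±1 (not J=0↔0): J: 1 → 0, ΔJ = -1 — ok.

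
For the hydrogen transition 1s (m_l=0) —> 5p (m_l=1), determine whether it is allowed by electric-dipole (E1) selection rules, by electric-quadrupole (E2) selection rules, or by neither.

Δl = 1 − 0 = +1; l_i + l_f = 1.
Δm_l = +1.
E1 (Δl = ±1, |Δm_l| ≤ 1): satisfied.
E2 (Δl = 0,±2, l_i+l_f ≥ 2, |Δm_l| ≤ 2): not satisfied.

E1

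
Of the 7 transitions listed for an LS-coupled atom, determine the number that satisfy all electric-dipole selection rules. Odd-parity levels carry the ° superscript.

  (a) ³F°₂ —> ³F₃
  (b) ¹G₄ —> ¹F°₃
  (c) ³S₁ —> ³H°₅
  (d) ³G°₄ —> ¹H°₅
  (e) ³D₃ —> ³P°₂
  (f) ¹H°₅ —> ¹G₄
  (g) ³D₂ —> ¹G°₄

(a) allowed
(b) allowed
(c) forbidden (ΔL, ΔJ fail)
(d) forbidden (parity, ΔS fail)
(e) allowed
(f) allowed
(g) forbidden (ΔS, ΔL, ΔJ fail)
Total allowed: 4 of 7.

4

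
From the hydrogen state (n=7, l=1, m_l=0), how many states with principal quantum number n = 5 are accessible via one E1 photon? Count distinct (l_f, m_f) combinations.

E1 requires Δl = ±1, so l_f ∈ {0, 2}; with 0 ≤ l_f ≤ n_f−1 = 4, the allowed l_f values are {0, 2}.
For l_f = 0: m_f ∈ {m_i−1, m_i, m_i+1} ∩ [−0, 0] = {0} → 1 state.
For l_f = 2: m_f ∈ {m_i−1, m_i, m_i+1} ∩ [−2, 2] = {-1, 0, 1} → 3 states.
Total: 4.

4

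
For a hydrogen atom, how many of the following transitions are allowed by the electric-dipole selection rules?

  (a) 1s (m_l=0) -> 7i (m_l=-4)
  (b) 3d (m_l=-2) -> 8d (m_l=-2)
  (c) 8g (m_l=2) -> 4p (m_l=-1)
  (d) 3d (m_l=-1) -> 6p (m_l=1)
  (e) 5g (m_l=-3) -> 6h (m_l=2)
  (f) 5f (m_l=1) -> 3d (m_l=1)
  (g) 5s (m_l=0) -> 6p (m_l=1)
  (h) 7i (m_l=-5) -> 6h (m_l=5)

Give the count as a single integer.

2

(a) forbidden — Δl = +6 (E1 requires Δl = ±1); Δm_l = -4 (E1 requires Δm_l = 0, ±1)
(b) forbidden — Δl = +0 (E1 requires Δl = ±1)
(c) forbidden — Δl = -3 (E1 requires Δl = ±1); Δm_l = -3 (E1 requires Δm_l = 0, ±1)
(d) forbidden — Δm_l = +2 (E1 requires Δm_l = 0, ±1)
(e) forbidden — Δm_l = +5 (E1 requires Δm_l = 0, ±1)
(f) allowed
(g) allowed
(h) forbidden — Δm_l = +10 (E1 requires Δm_l = 0, ±1)
Total allowed: 2 of 8.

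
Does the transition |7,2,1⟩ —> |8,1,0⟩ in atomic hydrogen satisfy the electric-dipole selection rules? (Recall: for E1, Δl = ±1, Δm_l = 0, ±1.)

allowed

Δl = 1 − 2 = -1; the E1 rule Δl = ±1 is ✓.
m_l: 1 → 0 (Δm_l = -1). |Δm_l| ≤ 1 ✓.
All E1 selection rules are satisfied.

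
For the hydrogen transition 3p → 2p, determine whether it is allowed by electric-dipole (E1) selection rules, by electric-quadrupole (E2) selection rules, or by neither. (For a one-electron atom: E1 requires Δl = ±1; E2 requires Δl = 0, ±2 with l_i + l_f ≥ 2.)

Δl = 1 − 1 = +0; l_i + l_f = 2.
E1 (Δl = ±1): not satisfied.
E2 (Δl = 0,±2, l_i+l_f ≥ 2): satisfied.

E2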